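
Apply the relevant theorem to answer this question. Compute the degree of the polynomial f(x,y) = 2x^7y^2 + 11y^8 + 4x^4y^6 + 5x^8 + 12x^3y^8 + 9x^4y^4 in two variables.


Examine each term for its total degree (sum of exponents).
  Term '2x^7y^2' has total degree 7+2 = 9.
  Term '11y^8' has total degree 0+8 = 8.
  Term '4x^4y^6' has total degree 4+6 = 10.
  Term '5x^8' has total degree 8+0 = 8.
  Term '12x^3y^8' has total degree 3+8 = 11.
  Term '9x^4y^4' has total degree 4+4 = 8.
The maximum total degree among all terms is 11.

11


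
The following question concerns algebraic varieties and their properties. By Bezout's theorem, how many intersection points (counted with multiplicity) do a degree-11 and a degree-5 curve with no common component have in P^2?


Bezout's theorem states the intersection count equals the product of degrees.
Intersection count = 11 * 5 = 55

55


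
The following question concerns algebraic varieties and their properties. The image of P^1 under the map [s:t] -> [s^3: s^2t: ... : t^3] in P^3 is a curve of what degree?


The rational normal curve in P^3 is the image of P^1 under the 3-uple Veronese.
A general hyperplane in P^3 pulls back to a degree-3 form on P^1, which has 3 zeros,
so the curve meets a general hyperplane in 3 points. Degree = 3.

3


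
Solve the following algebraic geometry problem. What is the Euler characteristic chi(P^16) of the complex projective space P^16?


The complex projective space P^16 has one cell in each even real dimension 0, 2, ..., 32.
The cohomology groups are H^{2k}(P^16) = Z for k = 0,...,16, and 0 otherwise.
Euler characteristic = sum of Betti numbers = 1 per even-dimensional cohomology group.
chi(P^16) = 16 + 1 = 17

17


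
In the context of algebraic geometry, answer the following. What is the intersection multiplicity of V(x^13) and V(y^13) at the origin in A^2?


The intersection multiplicity of V(x^a) and V(y^b) at the origin is:
I(O; V(x^13), V(y^13)) = dim_k(k[x,y]/(x^13, y^13))
A basis for k[x,y]/(x^13, y^13) is the set of monomials x^i * y^j
where 0 <= i < 13 and 0 <= j < 13.
The number of such monomials is 13 * 13 = 169

169


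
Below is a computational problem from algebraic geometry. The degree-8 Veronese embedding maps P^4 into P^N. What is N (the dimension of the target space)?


The Veronese embedding v_d: P^n -> P^N maps each point to all
degree-d monomials in n+1 homogeneous coordinates.
N = C(n+d, d) - 1
N = C(4+8, 8) - 1
N = C(12, 8) - 1
C(12, 8) = 495
N = 495 - 1 = 494

494


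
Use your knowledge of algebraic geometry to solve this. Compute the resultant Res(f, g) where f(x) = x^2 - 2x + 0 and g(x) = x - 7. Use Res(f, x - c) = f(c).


For Res(f, x - c), we evaluate f at x = c.
f(7) = 7^2 - 2*7 + 0
= 49 - 14 + 0
= 35 + 0 = 35
Res(f, g) = 35

35


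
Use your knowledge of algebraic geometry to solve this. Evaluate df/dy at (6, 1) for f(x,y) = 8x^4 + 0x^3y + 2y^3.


df/dy = 0*x^3 + 3*2*y^2
At (6,1): 0*6^3 + 3*2*1^2
= 0 + 6
= 6

6


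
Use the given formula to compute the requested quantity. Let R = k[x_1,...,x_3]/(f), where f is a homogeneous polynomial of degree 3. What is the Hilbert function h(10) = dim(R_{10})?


For R = k[x_1,...,x_n]/(f) with f homogeneous of degree e:
The Hilbert series is (1 - t^e)/(1 - t)^n.
So h(d) = C(d+n-1, n-1) - C(d-e+n-1, n-1) for d >= e.
With n=3, e=3, d=10:
C(10+3-1, 3-1) = C(12, 2) = 66
C(10-3+3-1, 3-1) = C(9, 2) = 36
h(10) = 66 - 36 = 30

30


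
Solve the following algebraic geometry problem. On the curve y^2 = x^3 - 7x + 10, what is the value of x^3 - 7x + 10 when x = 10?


Compute x^3 - 7x + 10 at x = 10:
x^3 = 10^3 = 1000
(-7)*x = (-7)*10 = -70
Sum: 1000 - 70 + 10 = 940

940


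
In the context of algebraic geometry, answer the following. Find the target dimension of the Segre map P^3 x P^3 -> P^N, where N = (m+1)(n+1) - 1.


The Segre embedding maps P^m x P^n into P^N via
all products of coordinates from each factor.
N = (m+1)(n+1) - 1
N = (3+1)(3+1) - 1
N = 4*4 - 1
N = 16 - 1 = 15

15


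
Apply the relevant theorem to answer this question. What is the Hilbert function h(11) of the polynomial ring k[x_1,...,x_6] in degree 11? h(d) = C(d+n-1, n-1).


The Hilbert function for the polynomial ring in 6 variables is:
h(d) = C(d+n-1, n-1)
h(11) = C(11+6-1, 6-1) = C(16, 5)
= 16! / (5! * 11!)
= 4368

4368


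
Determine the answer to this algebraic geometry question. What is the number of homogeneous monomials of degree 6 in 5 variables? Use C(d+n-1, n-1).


The number of degree-6 monomials in 5 variables is C(d+n-1, n-1).
= C(6+5-1, 5-1) = C(10, 4)
= 210

210


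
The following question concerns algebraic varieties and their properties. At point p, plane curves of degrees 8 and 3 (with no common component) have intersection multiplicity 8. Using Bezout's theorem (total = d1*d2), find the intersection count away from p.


By Bezout's theorem, the total intersection number is d1 * d2.
Total = 8 * 3 = 24
Intersection multiplicity at p = 8
Remaining intersections = 24 - 8 = 16

16


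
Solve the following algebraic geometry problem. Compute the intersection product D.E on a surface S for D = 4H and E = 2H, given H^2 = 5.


Using bilinearity of the intersection pairing on a surface S:
(aH).(bH) = ab * (H.H)
We have H^2 = 5.
D.E = (4H).(2H) = 4*2*5
= 8*5
= 40

40


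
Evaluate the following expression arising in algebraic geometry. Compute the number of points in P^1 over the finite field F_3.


P^1(F_3) has (q^(n+1) - 1)/(q - 1) points.
= 3^1 + 3^0
= 3 + 1
= 4

4


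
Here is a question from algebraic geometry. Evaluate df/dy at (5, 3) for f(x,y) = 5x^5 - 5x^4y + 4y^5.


df/dy = (-5)*x^4 + 5*4*y^4
At (5,3): (-5)*5^4 + 5*4*3^4
= -3125 + 1620
= -1505

-1505


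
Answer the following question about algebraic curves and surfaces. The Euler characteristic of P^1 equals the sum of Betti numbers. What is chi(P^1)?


The complex projective space P^1 has one cell in each even real dimension 0, 2, ..., 2.
The cohomology groups are H^{2k}(P^1) = Z for k = 0,...,1, and 0 otherwise.
Euler characteristic = sum of Betti numbers = 1 per even-dimensional cohomology group.
chi(P^1) = 1 + 1 = 2

2


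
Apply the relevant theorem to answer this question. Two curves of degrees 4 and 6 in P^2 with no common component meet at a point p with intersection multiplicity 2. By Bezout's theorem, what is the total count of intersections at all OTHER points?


By Bezout's theorem, the total intersection number is d1 * d2.
Total = 4 * 6 = 24
Intersection multiplicity at p = 2
Remaining intersections = 24 - 2 = 22

22


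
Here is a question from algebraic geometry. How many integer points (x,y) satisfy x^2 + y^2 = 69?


Systematically check integer values of x where x^2 <= 69.
For each valid x, check if 69 - x^2 is a perfect square.
Total integer solutions found: 0

0


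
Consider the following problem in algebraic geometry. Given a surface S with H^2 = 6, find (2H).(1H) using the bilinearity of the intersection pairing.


Using bilinearity of the intersection pairing on a surface S:
(aH).(bH) = ab * (H.H)
We have H^2 = 6.
D.E = (2H).(1H) = 2*1*6
= 2*6
= 12

12


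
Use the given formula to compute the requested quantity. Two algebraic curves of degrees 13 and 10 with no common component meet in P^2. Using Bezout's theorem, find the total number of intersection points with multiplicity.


Bezout's theorem states the intersection count equals the product of degrees.
Intersection count = 13 * 10 = 130

130


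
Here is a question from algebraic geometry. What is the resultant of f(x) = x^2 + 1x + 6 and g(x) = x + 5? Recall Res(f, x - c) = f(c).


For Res(f, x - c), we evaluate f at x = c.
f(-5) = (-5)^2 + 1*(-5) + 6
= 25 - 5 + 6
= 20 + 6 = 26
Res(f, g) = 26

26


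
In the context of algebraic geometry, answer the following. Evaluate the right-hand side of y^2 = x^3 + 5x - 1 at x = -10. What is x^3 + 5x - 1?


Compute x^3 + 5x - 1 at x = -10:
x^3 = (-10)^3 = -1000
5*x = 5*(-10) = -50
Sum: -1000 - 50 - 1 = -1051

-1051


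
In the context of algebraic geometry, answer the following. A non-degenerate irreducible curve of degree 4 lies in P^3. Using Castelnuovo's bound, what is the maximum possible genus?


Castelnuovo's bound: write d - 1 = m(r-1) + epsilon with 0 <= epsilon < r-1.
d - 1 = 4 - 1 = 3
r - 1 = 3 - 1 = 2
3 = 1*2 + 1, so m = 1, epsilon = 1
pi(d, r) = m(m-1)(r-1)/2 + m*epsilon
= 1*0*2/2 + 1*1
= 0/2 + 1
= 0 + 1 = 1

1


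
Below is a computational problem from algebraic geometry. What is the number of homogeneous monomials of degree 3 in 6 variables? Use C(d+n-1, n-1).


The number of degree-3 monomials in 6 variables is C(d+n-1, n-1).
= C(3+6-1, 6-1) = C(8, 5)
= 56

56


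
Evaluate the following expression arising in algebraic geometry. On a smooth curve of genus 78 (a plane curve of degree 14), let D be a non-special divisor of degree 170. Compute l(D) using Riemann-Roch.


First, compute the genus of a smooth plane curve of degree 14:
g = (d-1)(d-2)/2 = (14-1)(14-2)/2 = 78
For a non-special divisor D (i.e., h^1(D) = 0), Riemann-Roch gives:
l(D) = deg(D) - g + 1
Since deg(D) = 170 >= 2g - 1 = 155, D is non-special.
l(D) = 170 - 78 + 1 = 93

93


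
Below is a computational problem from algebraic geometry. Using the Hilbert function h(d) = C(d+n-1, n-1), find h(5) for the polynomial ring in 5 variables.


The Hilbert function for the polynomial ring in 5 variables is:
h(d) = C(d+n-1, n-1)
h(5) = C(5+5-1, 5-1) = C(9, 4)
= 9! / (4! * 5!)
= 126

126


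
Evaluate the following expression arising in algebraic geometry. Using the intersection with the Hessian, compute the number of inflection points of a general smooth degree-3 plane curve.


For a general smooth plane curve C of degree d, the inflection points are
the intersection of C with its Hessian curve, which has degree 3(d-2).
By Bezout, the total intersection number is d * 3(d-2) = 3 * 3 = 9.
For a general curve every flex is ordinary, so each contributes
multiplicity 1 to C·Hess(C), and the number of distinct inflection
points is 3d(d-2).
Inflection points = 3*3*(3-2) = 3*3*1 = 9

9


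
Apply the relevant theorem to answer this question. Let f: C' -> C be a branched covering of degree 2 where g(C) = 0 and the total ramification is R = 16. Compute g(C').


Riemann-Hurwitz formula: 2g' - 2 = d(2g - 2) + R
Given: d = 2, g = 0, R = 16
2g' - 2 = 2*(2*0 - 2) + 16
2g' - 2 = 2*(-2) + 16
2g' - 2 = -4 + 16 = 12
2g' = 14
g' = 7

7


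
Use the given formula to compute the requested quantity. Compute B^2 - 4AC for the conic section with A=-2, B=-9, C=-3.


The discriminant of a conic Ax^2 + Bxy + Cy^2 + ... = 0 is B^2 - 4AC.
B^2 = (-9)^2 = 81
4AC = 4*(-2)*(-3) = 24
Discriminant = 81 - 24 = 57

57


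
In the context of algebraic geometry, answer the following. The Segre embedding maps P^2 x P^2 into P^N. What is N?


The Segre embedding maps P^m x P^n into P^N via
all products of coordinates from each factor.
N = (m+1)(n+1) - 1
N = (2+1)(2+1) - 1
N = 3*3 - 1
N = 9 - 1 = 8

8


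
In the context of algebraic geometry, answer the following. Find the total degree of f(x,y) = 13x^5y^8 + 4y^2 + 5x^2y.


Examine each term for its total degree (sum of exponents).
  Term '13x^5y^8' has total degree 5+8 = 13.
  Term '4y^2' has total degree 0+2 = 2.
  Term '5x^2y' has total degree 2+1 = 3.
The maximum total degree among all terms is 13.

13


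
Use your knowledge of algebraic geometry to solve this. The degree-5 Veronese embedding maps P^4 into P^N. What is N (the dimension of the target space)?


The Veronese embedding v_d: P^n -> P^N maps each point to all
degree-d monomials in n+1 homogeneous coordinates.
N = C(n+d, d) - 1
N = C(4+5, 5) - 1
N = C(9, 5) - 1
C(9, 5) = 126
N = 126 - 1 = 125

125


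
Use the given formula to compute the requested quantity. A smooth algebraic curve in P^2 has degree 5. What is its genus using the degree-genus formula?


Using the genus formula for smooth plane curves:
g = (d-1)(d-2)/2
g = (5-1)(5-2)/2
g = 4*3/2
g = 12/2 = 6

6


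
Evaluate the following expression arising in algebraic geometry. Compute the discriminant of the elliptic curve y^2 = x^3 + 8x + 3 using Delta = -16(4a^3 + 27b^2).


Compute each component:
4a^3 = 4*8^3 = 4*512 = 2048
27b^2 = 27*3^2 = 27*9 = 243
4a^3 + 27b^2 = 2048 + 243 = 2291
Delta = -16*2291 = -36656

-36656


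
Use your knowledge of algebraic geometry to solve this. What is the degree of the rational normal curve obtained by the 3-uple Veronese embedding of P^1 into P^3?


The rational normal curve in P^3 is the image of P^1 under the 3-uple Veronese.
A general hyperplane in P^3 pulls back to a degree-3 form on P^1, which has 3 zeros,
so the curve meets a general hyperplane in 3 points. Degree = 3.

3


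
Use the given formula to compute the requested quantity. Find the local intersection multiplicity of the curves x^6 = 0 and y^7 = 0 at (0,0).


The intersection multiplicity of V(x^a) and V(y^b) at the origin is:
I(O; V(x^6), V(y^7)) = dim_k(k[x,y]/(x^6, y^7))
A basis for k[x,y]/(x^6, y^7) is the set of monomials x^i * y^j
where 0 <= i < 6 and 0 <= j < 7.
The number of such monomials is 6 * 7 = 42

42


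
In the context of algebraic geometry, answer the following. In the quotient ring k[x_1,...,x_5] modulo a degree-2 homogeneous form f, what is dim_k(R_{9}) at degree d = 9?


For R = k[x_1,...,x_n]/(f) with f homogeneous of degree e:
The Hilbert series is (1 - t^e)/(1 - t)^n.
So h(d) = C(d+n-1, n-1) - C(d-e+n-1, n-1) for d >= e.
With n=5, e=2, d=9:
C(9+5-1, 5-1) = C(13, 4) = 715
C(9-2+5-1, 5-1) = C(11, 4) = 330
h(9) = 715 - 330 = 385

385


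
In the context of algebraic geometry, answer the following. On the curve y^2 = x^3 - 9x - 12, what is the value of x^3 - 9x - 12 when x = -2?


Compute x^3 - 9x - 12 at x = -2:
x^3 = (-2)^3 = -8
(-9)*x = (-9)*(-2) = 18
Sum: -8 + 18 - 12 = -2

-2


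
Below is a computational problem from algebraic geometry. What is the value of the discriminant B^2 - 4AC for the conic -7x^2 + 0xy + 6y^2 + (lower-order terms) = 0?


The discriminant of a conic Ax^2 + Bxy + Cy^2 + ... = 0 is B^2 - 4AC.
B^2 = 0^2 = 0
4AC = 4*(-7)*6 = -168
Discriminant = 0 + 168 = 168

168


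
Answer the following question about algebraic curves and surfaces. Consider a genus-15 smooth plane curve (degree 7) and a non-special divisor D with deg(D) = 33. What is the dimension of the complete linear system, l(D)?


First, compute the genus of a smooth plane curve of degree 7:
g = (d-1)(d-2)/2 = (7-1)(7-2)/2 = 15
For a non-special divisor D (i.e., h^1(D) = 0), Riemann-Roch gives:
l(D) = deg(D) - g + 1
Since deg(D) = 33 >= 2g - 1 = 29, D is non-special.
l(D) = 33 - 15 + 1 = 19

19


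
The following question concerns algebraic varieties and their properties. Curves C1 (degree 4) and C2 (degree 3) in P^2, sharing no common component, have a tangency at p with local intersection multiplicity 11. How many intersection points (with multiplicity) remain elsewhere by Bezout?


By Bezout's theorem, the total intersection number is d1 * d2.
Total = 4 * 3 = 12
Intersection multiplicity at p = 11
Remaining intersections = 12 - 11 = 1

1


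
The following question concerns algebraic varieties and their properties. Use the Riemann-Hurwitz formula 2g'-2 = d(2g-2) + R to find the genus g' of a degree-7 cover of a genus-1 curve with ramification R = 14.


Riemann-Hurwitz formula: 2g' - 2 = d(2g - 2) + R
Given: d = 7, g = 1, R = 14
2g' - 2 = 7*(2*1 - 2) + 14
2g' - 2 = 7*0 + 14
2g' - 2 = 0 + 14 = 14
2g' = 16
g' = 8

8


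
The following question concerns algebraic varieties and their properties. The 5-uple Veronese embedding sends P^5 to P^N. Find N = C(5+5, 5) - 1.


The Veronese embedding v_d: P^n -> P^N maps each point to all
degree-d monomials in n+1 homogeneous coordinates.
N = C(n+d, d) - 1
N = C(5+5, 5) - 1
N = C(10, 5) - 1
C(10, 5) = 252
N = 252 - 1 = 251

251


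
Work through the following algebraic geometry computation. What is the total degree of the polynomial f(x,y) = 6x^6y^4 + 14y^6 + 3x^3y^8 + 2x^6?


Examine each term for its total degree (sum of exponents).
  Term '6x^6y^4' has total degree 6+4 = 10.
  Term '14y^6' has total degree 0+6 = 6.
  Term '3x^3y^8' has total degree 3+8 = 11.
  Term '2x^6' has total degree 6+0 = 6.
The maximum total degree among all terms is 11.

11


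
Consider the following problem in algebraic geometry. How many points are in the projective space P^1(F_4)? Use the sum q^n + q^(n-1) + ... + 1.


P^1(F_4) has (q^(n+1) - 1)/(q - 1) points.
= 4^1 + 4^0
= 4 + 1
= 5

5


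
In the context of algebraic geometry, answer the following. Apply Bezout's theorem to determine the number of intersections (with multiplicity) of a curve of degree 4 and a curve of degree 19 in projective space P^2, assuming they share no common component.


Bezout's theorem states the intersection count equals the product of degrees.
Intersection count = 4 * 19 = 76

76


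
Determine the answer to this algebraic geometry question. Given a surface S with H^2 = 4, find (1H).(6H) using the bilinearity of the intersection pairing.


Using bilinearity of the intersection pairing on a surface S:
(aH).(bH) = ab * (H.H)
We have H^2 = 4.
D.E = (1H).(6H) = 1*6*4
= 6*4
= 24

24


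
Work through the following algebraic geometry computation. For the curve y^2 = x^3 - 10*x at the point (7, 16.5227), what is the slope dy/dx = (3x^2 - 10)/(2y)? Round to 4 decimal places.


Using implicit differentiation of y^2 = x^3 - 10*x:
2y * dy/dx = 3x^2 - 10
dy/dx = (3x^2 - 10)/(2y)
Numerator: 3*7^2 - 10 = 137
Denominator: 2*16.5227 = 33.0454
dy/dx = 137/33.0454 = 4.1458

4.1458


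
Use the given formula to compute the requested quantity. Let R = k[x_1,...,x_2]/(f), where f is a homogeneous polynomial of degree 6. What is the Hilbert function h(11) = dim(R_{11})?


For R = k[x_1,...,x_n]/(f) with f homogeneous of degree e:
The Hilbert series is (1 - t^e)/(1 - t)^n.
So h(d) = C(d+n-1, n-1) - C(d-e+n-1, n-1) for d >= e.
With n=2, e=6, d=11:
C(11+2-1, 2-1) = C(12, 1) = 12
C(11-6+2-1, 2-1) = C(6, 1) = 6
h(11) = 12 - 6 = 6

6


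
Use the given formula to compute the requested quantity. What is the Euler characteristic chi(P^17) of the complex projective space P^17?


The complex projective space P^17 has one cell in each even real dimension 0, 2, ..., 34.
The cohomology groups are H^{2k}(P^17) = Z for k = 0,...,17, and 0 otherwise.
Euler characteristic = sum of Betti numbers = 1 per even-dimensional cohomology group.
chi(P^17) = 17 + 1 = 18

18


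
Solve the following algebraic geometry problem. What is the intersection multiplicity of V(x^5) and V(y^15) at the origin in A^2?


The intersection multiplicity of V(x^a) and V(y^b) at the origin is:
I(O; V(x^5), V(y^15)) = dim_k(k[x,y]/(x^5, y^15))
A basis for k[x,y]/(x^5, y^15) is the set of monomials x^i * y^j
where 0 <= i < 5 and 0 <= j < 15.
The number of such monomials is 5 * 15 = 75

75


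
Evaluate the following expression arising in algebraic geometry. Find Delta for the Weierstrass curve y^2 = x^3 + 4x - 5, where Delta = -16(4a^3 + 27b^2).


Compute each component:
4a^3 = 4*4^3 = 4*64 = 256
27b^2 = 27*(-5)^2 = 27*25 = 675
4a^3 + 27b^2 = 256 + 675 = 931
Delta = -16*931 = -14896

-14896


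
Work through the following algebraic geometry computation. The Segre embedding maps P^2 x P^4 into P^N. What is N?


The Segre embedding maps P^m x P^n into P^N via
all products of coordinates from each factor.
N = (m+1)(n+1) - 1
N = (2+1)(4+1) - 1
N = 3*5 - 1
N = 15 - 1 = 14

14


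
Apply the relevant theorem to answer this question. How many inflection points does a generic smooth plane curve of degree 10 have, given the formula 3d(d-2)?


For a general smooth plane curve C of degree d, the inflection points are
the intersection of C with its Hessian curve, which has degree 3(d-2).
By Bezout, the total intersection number is d * 3(d-2) = 10 * 24 = 240.
For a general curve every flex is ordinary, so each contributes
multiplicity 1 to C·Hess(C), and the number of distinct inflection
points is 3d(d-2).
Inflection points = 3*10*(10-2) = 3*10*8 = 240

240


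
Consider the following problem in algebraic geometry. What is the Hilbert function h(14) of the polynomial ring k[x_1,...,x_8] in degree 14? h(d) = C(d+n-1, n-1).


The Hilbert function for the polynomial ring in 8 variables is:
h(d) = C(d+n-1, n-1)
h(14) = C(14+8-1, 8-1) = C(21, 7)
= 21! / (7! * 14!)
= 116280

116280


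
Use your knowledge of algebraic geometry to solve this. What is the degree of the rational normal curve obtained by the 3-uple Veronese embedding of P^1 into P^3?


The rational normal curve in P^3 is the image of P^1 under the 3-uple Veronese.
A general hyperplane in P^3 pulls back to a degree-3 form on P^1, which has 3 zeros,
so the curve meets a general hyperplane in 3 points. Degree = 3.

3


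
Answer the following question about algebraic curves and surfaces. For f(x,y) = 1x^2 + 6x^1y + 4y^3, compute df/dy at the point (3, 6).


df/dy = 6*x^1 + 3*4*y^2
At (3,6): 6*3^1 + 3*4*6^2
= 18 + 432
= 450

450


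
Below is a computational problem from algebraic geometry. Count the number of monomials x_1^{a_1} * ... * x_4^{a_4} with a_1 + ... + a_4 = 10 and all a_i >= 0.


The number of degree-10 monomials in 4 variables is C(d+n-1, n-1).
= C(10+4-1, 4-1) = C(13, 3)
= 286

286


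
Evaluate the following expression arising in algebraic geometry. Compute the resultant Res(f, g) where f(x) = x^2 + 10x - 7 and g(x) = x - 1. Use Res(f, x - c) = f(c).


For Res(f, x - c), we evaluate f at x = c.
f(1) = 1^2 + 10*1 - 7
= 1 + 10 - 7
= 11 - 7 = 4
Res(f, g) = 4

4


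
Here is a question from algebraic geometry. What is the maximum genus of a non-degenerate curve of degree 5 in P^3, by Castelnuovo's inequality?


Castelnuovo's bound: write d - 1 = m(r-1) + epsilon with 0 <= epsilon < r-1.
d - 1 = 5 - 1 = 4
r - 1 = 3 - 1 = 2
4 = 2*2 + 0, so m = 2, epsilon = 0
pi(d, r) = m(m-1)(r-1)/2 + m*epsilon
= 2*1*2/2 + 2*0
= 4/2 + 0
= 2 + 0 = 2

2


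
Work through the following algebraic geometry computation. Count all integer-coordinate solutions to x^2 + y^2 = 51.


Systematically check integer values of x where x^2 <= 51.
For each valid x, check if 51 - x^2 is a perfect square.
Total integer solutions found: 0

0


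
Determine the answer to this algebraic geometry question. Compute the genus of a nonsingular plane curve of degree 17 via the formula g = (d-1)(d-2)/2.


Using the genus formula for smooth plane curves:
g = (d-1)(d-2)/2
g = (17-1)(17-2)/2
g = 16*15/2
g = 240/2 = 120

120


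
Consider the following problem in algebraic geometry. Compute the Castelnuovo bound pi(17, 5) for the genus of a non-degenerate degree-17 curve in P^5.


Castelnuovo's bound: write d - 1 = m(r-1) + epsilon with 0 <= epsilon < r-1.
d - 1 = 17 - 1 = 16
r - 1 = 5 - 1 = 4
16 = 4*4 + 0, so m = 4, epsilon = 0
pi(d, r) = m(m-1)(r-1)/2 + m*epsilon
= 4*3*4/2 + 4*0
= 48/2 + 0
= 24 + 0 = 24

24


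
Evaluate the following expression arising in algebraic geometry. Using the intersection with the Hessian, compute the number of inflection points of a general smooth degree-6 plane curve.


For a general smooth plane curve C of degree d, the inflection points are
the intersection of C with its Hessian curve, which has degree 3(d-2).
By Bezout, the total intersection number is d * 3(d-2) = 6 * 12 = 72.
For a general curve every flex is ordinary, so each contributes
multiplicity 1 to C·Hess(C), and the number of distinct inflection
points is 3d(d-2).
Inflection points = 3*6*(6-2) = 3*6*4 = 72

72


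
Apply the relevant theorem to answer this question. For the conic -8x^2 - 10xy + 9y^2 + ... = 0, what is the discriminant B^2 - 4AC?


The discriminant of a conic Ax^2 + Bxy + Cy^2 + ... = 0 is B^2 - 4AC.
B^2 = (-10)^2 = 100
4AC = 4*(-8)*9 = -288
Discriminant = 100 + 288 = 388

388


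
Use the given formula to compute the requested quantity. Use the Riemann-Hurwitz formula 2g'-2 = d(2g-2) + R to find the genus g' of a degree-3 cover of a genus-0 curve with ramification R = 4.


Riemann-Hurwitz formula: 2g' - 2 = d(2g - 2) + R
Given: d = 3, g = 0, R = 4
2g' - 2 = 3*(2*0 - 2) + 4
2g' - 2 = 3*(-2) + 4
2g' - 2 = -6 + 4 = -2
2g' = 0
g' = 0

0


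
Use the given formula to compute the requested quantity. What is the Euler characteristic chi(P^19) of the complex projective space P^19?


The complex projective space P^19 has one cell in each even real dimension 0, 2, ..., 38.
The cohomology groups are H^{2k}(P^19) = Z for k = 0,...,19, and 0 otherwise.
Euler characteristic = sum of Betti numbers = 1 per even-dimensional cohomology group.
chi(P^19) = 19 + 1 = 20

20


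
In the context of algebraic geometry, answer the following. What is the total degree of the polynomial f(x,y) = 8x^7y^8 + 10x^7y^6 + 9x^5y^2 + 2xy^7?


Examine each term for its total degree (sum of exponents).
  Term '8x^7y^8' has total degree 7+8 = 15.
  Term '10x^7y^6' has total degree 7+6 = 13.
  Term '9x^5y^2' has total degree 5+2 = 7.
  Term '2xy^7' has total degree 1+7 = 8.
The maximum total degree among all terms is 15.

15


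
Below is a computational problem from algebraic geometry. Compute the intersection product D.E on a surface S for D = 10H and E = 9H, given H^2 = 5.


Using bilinearity of the intersection pairing on a surface S:
(aH).(bH) = ab * (H.H)
We have H^2 = 5.
D.E = (10H).(9H) = 10*9*5
= 90*5
= 450

450


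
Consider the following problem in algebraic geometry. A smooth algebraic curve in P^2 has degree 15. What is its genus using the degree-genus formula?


Using the genus formula for smooth plane curves:
g = (d-1)(d-2)/2
g = (15-1)(15-2)/2
g = 14*13/2
g = 182/2 = 91

91


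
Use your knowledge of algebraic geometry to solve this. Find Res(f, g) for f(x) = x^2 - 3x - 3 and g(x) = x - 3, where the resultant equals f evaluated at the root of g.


For Res(f, x - c), we evaluate f at x = c.
f(3) = 3^2 - 3*3 - 3
= 9 - 9 - 3
= 0 - 3 = -3
Res(f, g) = -3

-3


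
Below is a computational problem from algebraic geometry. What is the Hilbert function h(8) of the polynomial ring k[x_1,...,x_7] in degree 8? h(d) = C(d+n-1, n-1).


The Hilbert function for the polynomial ring in 7 variables is:
h(d) = C(d+n-1, n-1)
h(8) = C(8+7-1, 7-1) = C(14, 6)
= 14! / (6! * 8!)
= 3003

3003


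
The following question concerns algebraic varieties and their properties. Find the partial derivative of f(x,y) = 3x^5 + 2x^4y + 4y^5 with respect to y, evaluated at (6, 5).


df/dy = 2*x^4 + 5*4*y^4
At (6,5): 2*6^4 + 5*4*5^4
= 2592 + 12500
= 15092

15092


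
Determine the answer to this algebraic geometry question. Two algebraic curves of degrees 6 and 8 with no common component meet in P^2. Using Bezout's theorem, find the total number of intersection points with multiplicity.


Bezout's theorem states the intersection count equals the product of degrees.
Intersection count = 6 * 8 = 48

48


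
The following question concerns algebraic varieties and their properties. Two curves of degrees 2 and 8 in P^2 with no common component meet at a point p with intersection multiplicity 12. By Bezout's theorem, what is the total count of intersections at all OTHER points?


By Bezout's theorem, the total intersection number is d1 * d2.
Total = 2 * 8 = 16
Intersection multiplicity at p = 12
Remaining intersections = 16 - 12 = 4

4


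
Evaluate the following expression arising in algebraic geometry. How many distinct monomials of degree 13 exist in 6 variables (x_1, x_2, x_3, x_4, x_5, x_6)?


The number of degree-13 monomials in 6 variables is C(d+n-1, n-1).
= C(13+6-1, 6-1) = C(18, 5)
= 8568

8568


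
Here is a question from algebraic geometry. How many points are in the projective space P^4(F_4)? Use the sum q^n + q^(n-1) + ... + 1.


P^4(F_4) has (q^(n+1) - 1)/(q - 1) points.
= 4^4 + 4^3 + 4^2 + 4^1 + 4^0
= 256 + 64 + 16 + 4 + 1
= 341

341


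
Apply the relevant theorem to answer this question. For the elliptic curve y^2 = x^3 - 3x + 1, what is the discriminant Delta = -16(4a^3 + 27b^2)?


Compute each component:
4a^3 = 4*(-3)^3 = 4*(-27) = -108
27b^2 = 27*1^2 = 27*1 = 27
4a^3 + 27b^2 = -108 + 27 = -81
Delta = -16*(-81) = 1296

1296


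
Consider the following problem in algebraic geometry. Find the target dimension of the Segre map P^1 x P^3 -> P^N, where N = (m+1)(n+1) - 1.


The Segre embedding maps P^m x P^n into P^N via
all products of coordinates from each factor.
N = (m+1)(n+1) - 1
N = (1+1)(3+1) - 1
N = 2*4 - 1
N = 8 - 1 = 7

7


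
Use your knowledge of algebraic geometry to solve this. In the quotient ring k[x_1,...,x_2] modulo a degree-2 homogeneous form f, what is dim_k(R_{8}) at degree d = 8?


For R = k[x_1,...,x_n]/(f) with f homogeneous of degree e:
The Hilbert series is (1 - t^e)/(1 - t)^n.
So h(d) = C(d+n-1, n-1) - C(d-e+n-1, n-1) for d >= e.
With n=2, e=2, d=8:
C(8+2-1, 2-1) = C(9, 1) = 9
C(8-2+2-1, 2-1) = C(7, 1) = 7
h(8) = 9 - 7 = 2

2


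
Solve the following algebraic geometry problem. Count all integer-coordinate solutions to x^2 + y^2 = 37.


Systematically check integer values of x where x^2 <= 37.
For each valid x, check if 37 - x^2 is a perfect square.
x=1: 37 - 1 = 36, sqrt = 6 (valid)
x=6: 37 - 36 = 1, sqrt = 1 (valid)
Total integer solutions found: 8

8


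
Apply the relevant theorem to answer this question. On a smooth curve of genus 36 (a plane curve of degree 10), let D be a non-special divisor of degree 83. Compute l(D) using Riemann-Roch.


First, compute the genus of a smooth plane curve of degree 10:
g = (d-1)(d-2)/2 = (10-1)(10-2)/2 = 36
For a non-special divisor D (i.e., h^1(D) = 0), Riemann-Roch gives:
l(D) = deg(D) - g + 1
Since deg(D) = 83 >= 2g - 1 = 71, D is non-special.
l(D) = 83 - 36 + 1 = 48

48


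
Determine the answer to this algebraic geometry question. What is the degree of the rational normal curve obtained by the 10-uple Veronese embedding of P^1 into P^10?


The rational normal curve in P^10 is the image of P^1 under the 10-uple Veronese.
A general hyperplane in P^10 pulls back to a degree-10 form on P^1, which has 10 zeros,
so the curve meets a general hyperplane in 10 points. Degree = 10.

10


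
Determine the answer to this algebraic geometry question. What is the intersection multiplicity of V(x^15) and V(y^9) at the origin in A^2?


The intersection multiplicity of V(x^a) and V(y^b) at the origin is:
I(O; V(x^15), V(y^9)) = dim_k(k[x,y]/(x^15, y^9))
A basis for k[x,y]/(x^15, y^9) is the set of monomials x^i * y^j
where 0 <= i < 15 and 0 <= j < 9.
The number of such monomials is 15 * 9 = 135

135


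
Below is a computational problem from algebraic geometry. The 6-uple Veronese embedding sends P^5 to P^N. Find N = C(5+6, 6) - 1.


The Veronese embedding v_d: P^n -> P^N maps each point to all
degree-d monomials in n+1 homogeneous coordinates.
N = C(n+d, d) - 1
N = C(5+6, 6) - 1
N = C(11, 6) - 1
C(11, 6) = 462
N = 462 - 1 = 461

461


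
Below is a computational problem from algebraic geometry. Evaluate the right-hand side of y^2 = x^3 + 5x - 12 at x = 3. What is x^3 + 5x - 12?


Compute x^3 + 5x - 12 at x = 3:
x^3 = 3^3 = 27
5*x = 5*3 = 15
Sum: 27 + 15 - 12 = 30

30


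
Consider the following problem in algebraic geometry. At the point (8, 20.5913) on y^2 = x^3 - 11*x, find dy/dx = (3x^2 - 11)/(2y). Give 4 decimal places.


Using implicit differentiation of y^2 = x^3 - 11*x:
2y * dy/dx = 3x^2 - 11
dy/dx = (3x^2 - 11)/(2y)
Numerator: 3*8^2 - 11 = 181
Denominator: 2*20.5913 = 41.1826
dy/dx = 181/41.1826 = 4.3951

4.3951


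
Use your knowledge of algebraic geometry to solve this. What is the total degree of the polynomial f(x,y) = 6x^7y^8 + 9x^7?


Examine each term for its total degree (sum of exponents).
  Term '6x^7y^8' has total degree 7+8 = 15.
  Term '9x^7' has total degree 7+0 = 7.
The maximum total degree among all terms is 15.

15


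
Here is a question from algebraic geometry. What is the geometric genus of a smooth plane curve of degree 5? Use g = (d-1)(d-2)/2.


Using the genus formula for smooth plane curves:
g = (d-1)(d-2)/2
g = (5-1)(5-2)/2
g = 4*3/2
g = 12/2 = 6

6


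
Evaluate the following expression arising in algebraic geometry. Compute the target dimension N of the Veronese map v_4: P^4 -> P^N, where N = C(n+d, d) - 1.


The Veronese embedding v_d: P^n -> P^N maps each point to all
degree-d monomials in n+1 homogeneous coordinates.
N = C(n+d, d) - 1
N = C(4+4, 4) - 1
N = C(8, 4) - 1
C(8, 4) = 70
N = 70 - 1 = 69

69


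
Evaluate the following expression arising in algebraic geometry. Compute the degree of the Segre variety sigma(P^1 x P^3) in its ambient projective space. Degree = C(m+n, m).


The degree of the Segre variety P^1 x P^3 is C(m+n, m).
= C(4, 1)
= 4

4


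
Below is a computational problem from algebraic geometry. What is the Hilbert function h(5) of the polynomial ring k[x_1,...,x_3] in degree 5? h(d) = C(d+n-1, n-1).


The Hilbert function for the polynomial ring in 3 variables is:
h(d) = C(d+n-1, n-1)
h(5) = C(5+3-1, 3-1) = C(7, 2)
= 7! / (2! * 5!)
= 21

21


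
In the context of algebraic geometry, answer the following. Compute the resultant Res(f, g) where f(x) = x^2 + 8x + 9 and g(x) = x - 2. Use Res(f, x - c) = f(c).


For Res(f, x - c), we evaluate f at x = c.
f(2) = 2^2 + 8*2 + 9
= 4 + 16 + 9
= 20 + 9 = 29
Res(f, g) = 29

29


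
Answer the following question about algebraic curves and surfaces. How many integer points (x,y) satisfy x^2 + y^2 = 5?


Systematically check integer values of x where x^2 <= 5.
For each valid x, check if 5 - x^2 is a perfect square.
x=1: 5 - 1 = 4, sqrt = 2 (valid)
x=2: 5 - 4 = 1, sqrt = 1 (valid)
Total integer solutions found: 8

8


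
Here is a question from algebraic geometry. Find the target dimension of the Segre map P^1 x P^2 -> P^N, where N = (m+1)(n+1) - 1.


The Segre embedding maps P^m x P^n into P^N via
all products of coordinates from each factor.
N = (m+1)(n+1) - 1
N = (1+1)(2+1) - 1
N = 2*3 - 1
N = 6 - 1 = 5

5


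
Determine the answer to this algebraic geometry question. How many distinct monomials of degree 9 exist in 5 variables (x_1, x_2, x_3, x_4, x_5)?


The number of degree-9 monomials in 5 variables is C(d+n-1, n-1).
= C(9+5-1, 5-1) = C(13, 4)
= 715

715


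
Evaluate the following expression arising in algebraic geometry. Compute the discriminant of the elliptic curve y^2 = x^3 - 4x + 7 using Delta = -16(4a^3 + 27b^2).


Compute each component:
4a^3 = 4*(-4)^3 = 4*(-64) = -256
27b^2 = 27*7^2 = 27*49 = 1323
4a^3 + 27b^2 = -256 + 1323 = 1067
Delta = -16*1067 = -17072

-17072


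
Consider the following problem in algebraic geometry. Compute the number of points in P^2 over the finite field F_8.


P^2(F_8) has (q^(n+1) - 1)/(q - 1) points.
= 8^2 + 8^1 + 8^0
= 64 + 8 + 1
= 73

73


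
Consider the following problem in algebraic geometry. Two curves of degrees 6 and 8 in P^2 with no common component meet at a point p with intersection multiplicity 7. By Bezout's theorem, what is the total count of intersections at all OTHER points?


By Bezout's theorem, the total intersection number is d1 * d2.
Total = 6 * 8 = 48
Intersection multiplicity at p = 7
Remaining intersections = 48 - 7 = 41

41


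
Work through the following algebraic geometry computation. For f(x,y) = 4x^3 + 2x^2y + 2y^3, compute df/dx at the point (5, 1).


df/dx = 3*4*x^2 + 2*2*x^1*y
At (5,1): 3*4*5^2 + 2*2*5^1*1
= 300 + 20
= 320

320


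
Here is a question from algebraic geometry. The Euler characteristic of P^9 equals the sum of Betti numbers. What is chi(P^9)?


The complex projective space P^9 has one cell in each even real dimension 0, 2, ..., 18.
The cohomology groups are H^{2k}(P^9) = Z for k = 0,...,9, and 0 otherwise.
Euler characteristic = sum of Betti numbers = 1 per even-dimensional cohomology group.
chi(P^9) = 9 + 1 = 10

10


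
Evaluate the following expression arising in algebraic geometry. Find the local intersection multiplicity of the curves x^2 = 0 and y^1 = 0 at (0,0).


The intersection multiplicity of V(x^a) and V(y^b) at the origin is:
I(O; V(x^2), V(y^1)) = dim_k(k[x,y]/(x^2, y^1))
A basis for k[x,y]/(x^2, y^1) is the set of monomials x^i * y^j
where 0 <= i < 2 and 0 <= j < 1.
The number of such monomials is 2 * 1 = 2

2


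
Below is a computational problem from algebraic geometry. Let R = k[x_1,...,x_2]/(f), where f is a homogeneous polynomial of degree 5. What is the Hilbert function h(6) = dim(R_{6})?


For R = k[x_1,...,x_n]/(f) with f homogeneous of degree e:
The Hilbert series is (1 - t^e)/(1 - t)^n.
So h(d) = C(d+n-1, n-1) - C(d-e+n-1, n-1) for d >= e.
With n=2, e=5, d=6:
C(6+2-1, 2-1) = C(7, 1) = 7
C(6-5+2-1, 2-1) = C(2, 1) = 2
h(6) = 7 - 2 = 5

5


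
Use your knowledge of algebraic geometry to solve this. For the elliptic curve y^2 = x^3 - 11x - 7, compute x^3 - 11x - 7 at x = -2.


Compute x^3 - 11x - 7 at x = -2:
x^3 = (-2)^3 = -8
(-11)*x = (-11)*(-2) = 22
Sum: -8 + 22 - 7 = 7

7


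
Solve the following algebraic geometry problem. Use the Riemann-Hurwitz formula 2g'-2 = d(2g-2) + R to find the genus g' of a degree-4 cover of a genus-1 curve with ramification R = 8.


Riemann-Hurwitz formula: 2g' - 2 = d(2g - 2) + R
Given: d = 4, g = 1, R = 8
2g' - 2 = 4*(2*1 - 2) + 8
2g' - 2 = 4*0 + 8
2g' - 2 = 0 + 8 = 8
2g' = 10
g' = 5

5


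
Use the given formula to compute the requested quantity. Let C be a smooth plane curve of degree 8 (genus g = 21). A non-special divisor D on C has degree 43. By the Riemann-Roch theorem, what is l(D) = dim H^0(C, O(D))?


First, compute the genus of a smooth plane curve of degree 8:
g = (d-1)(d-2)/2 = (8-1)(8-2)/2 = 21
For a non-special divisor D (i.e., h^1(D) = 0), Riemann-Roch gives:
l(D) = deg(D) - g + 1
Since deg(D) = 43 >= 2g - 1 = 41, D is non-special.
l(D) = 43 - 21 + 1 = 23

23


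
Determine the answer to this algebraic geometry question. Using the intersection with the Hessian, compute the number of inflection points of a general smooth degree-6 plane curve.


For a general smooth plane curve C of degree d, the inflection points are
the intersection of C with its Hessian curve, which has degree 3(d-2).
By Bezout, the total intersection number is d * 3(d-2) = 6 * 12 = 72.
For a general curve every flex is ordinary, so each contributes
multiplicity 1 to C·Hess(C), and the number of distinct inflection
points is 3d(d-2).
Inflection points = 3*6*(6-2) = 3*6*4 = 72

72


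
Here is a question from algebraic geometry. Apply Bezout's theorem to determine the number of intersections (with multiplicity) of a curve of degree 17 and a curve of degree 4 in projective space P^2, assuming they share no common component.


Bezout's theorem states the intersection count equals the product of degrees.
Intersection count = 17 * 4 = 68

68


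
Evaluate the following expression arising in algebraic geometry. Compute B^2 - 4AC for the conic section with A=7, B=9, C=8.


The discriminant of a conic Ax^2 + Bxy + Cy^2 + ... = 0 is B^2 - 4AC.
B^2 = 9^2 = 81
4AC = 4*7*8 = 224
Discriminant = 81 - 224 = -143

-143


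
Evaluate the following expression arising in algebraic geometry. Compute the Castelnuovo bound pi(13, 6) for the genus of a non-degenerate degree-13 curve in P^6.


Castelnuovo's bound: write d - 1 = m(r-1) + epsilon with 0 <= epsilon < r-1.
d - 1 = 13 - 1 = 12
r - 1 = 6 - 1 = 5
12 = 2*5 + 2, so m = 2, epsilon = 2
pi(d, r) = m(m-1)(r-1)/2 + m*epsilon
= 2*1*5/2 + 2*2
= 10/2 + 4
= 5 + 4 = 9

9


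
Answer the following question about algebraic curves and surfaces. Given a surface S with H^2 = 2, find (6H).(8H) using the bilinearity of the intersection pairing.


Using bilinearity of the intersection pairing on a surface S:
(aH).(bH) = ab * (H.H)
We have H^2 = 2.
D.E = (6H).(8H) = 6*8*2
= 48*2
= 96

96


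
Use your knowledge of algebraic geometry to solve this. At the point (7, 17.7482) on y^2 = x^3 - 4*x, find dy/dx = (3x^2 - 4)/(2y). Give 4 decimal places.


Using implicit differentiation of y^2 = x^3 - 4*x:
2y * dy/dx = 3x^2 - 4
dy/dx = (3x^2 - 4)/(2y)
Numerator: 3*7^2 - 4 = 143
Denominator: 2*17.7482 = 35.4964
dy/dx = 143/35.4964 = 4.0286

4.0286
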